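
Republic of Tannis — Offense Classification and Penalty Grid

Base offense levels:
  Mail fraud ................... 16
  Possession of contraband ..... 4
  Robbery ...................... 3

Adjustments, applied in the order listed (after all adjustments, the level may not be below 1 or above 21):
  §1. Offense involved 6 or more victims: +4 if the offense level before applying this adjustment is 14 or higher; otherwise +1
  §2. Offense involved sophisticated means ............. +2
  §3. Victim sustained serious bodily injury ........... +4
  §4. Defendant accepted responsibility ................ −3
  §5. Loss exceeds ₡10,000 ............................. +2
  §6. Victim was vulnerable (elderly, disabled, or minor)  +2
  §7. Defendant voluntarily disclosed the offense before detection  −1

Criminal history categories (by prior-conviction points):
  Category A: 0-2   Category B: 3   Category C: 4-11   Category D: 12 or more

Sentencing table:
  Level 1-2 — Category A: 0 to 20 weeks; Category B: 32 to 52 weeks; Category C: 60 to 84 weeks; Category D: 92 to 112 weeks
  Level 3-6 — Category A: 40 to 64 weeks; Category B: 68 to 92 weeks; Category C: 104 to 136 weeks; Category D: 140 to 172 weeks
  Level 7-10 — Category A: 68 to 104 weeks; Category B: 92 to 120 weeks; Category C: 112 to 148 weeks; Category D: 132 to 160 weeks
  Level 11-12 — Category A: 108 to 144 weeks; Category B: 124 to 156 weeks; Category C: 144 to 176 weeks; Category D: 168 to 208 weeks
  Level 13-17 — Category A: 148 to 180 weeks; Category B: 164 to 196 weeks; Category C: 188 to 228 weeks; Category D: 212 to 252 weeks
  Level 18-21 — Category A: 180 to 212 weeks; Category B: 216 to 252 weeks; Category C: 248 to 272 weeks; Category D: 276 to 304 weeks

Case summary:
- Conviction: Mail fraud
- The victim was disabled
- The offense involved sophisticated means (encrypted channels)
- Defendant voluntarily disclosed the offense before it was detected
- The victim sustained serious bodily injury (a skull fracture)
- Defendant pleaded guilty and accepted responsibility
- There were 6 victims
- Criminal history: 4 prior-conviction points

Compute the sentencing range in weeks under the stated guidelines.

248-272 weeks

Base offense level for mail fraud: 16.
§1 applies (level before this adjustment is 16 ≥ 14, so +4): 16 + 4 = 20.
§2 applies: 20 + 2 = 22.
§3 applies: 22 + 4 = 26.
§4 applies: 26 − 3 = 23.
§5 does not apply.
§6 applies: 23 + 2 = 25.
§7 applies: 25 − 1 = 24.
Level 24 exceeds the maximum of 21; capped at 21.
Final offense level: 21.
Criminal history: 4 prior points → Category C (4-11).
Level 21 falls in the 18-21 band.
Grid: Level 18-21 × Category C = 248-272 weeks.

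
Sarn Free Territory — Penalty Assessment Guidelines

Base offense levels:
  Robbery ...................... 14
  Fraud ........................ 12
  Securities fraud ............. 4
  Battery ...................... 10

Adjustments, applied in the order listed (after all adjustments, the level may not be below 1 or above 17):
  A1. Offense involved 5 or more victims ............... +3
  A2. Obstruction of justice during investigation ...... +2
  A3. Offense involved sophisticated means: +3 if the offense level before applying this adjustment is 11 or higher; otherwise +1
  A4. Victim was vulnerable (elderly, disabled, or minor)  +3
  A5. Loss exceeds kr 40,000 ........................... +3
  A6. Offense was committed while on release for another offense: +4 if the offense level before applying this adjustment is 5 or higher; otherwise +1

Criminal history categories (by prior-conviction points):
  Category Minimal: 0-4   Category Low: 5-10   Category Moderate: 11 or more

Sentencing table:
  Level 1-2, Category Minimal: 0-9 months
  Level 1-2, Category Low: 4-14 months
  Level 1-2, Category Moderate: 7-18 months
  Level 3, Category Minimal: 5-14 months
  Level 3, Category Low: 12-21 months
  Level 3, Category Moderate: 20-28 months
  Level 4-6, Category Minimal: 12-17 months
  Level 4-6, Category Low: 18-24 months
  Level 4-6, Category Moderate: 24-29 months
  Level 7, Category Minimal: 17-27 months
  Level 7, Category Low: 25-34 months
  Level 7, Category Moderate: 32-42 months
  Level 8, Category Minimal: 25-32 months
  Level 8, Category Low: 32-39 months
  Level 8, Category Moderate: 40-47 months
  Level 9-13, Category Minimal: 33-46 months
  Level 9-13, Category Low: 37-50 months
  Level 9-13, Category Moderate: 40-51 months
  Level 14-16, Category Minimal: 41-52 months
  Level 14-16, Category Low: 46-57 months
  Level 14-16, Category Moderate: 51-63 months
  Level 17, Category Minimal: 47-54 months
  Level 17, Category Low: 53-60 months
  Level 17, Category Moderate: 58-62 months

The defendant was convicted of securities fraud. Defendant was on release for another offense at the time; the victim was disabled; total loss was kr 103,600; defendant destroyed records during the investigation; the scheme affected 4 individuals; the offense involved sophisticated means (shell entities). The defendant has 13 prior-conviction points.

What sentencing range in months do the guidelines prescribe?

58-62 months

Base offense level for securities fraud: 4.
A1 does not apply.
A2 applies: 4 + 2 = 6.
A3 applies (level before this adjustment is 6 < 11, so +1): 6 + 1 = 7.
A4 applies: 7 + 3 = 10.
A5 applies: 10 + 3 = 13.
A6 applies (level before this adjustment is 13 ≥ 5, so +4): 13 + 4 = 17.
Final offense level: 17.
Criminal history: 13 prior points → Category Moderate (11+).
Level 17 falls in the 17 band.
Grid: Level 17 × Category Moderate = 58-62 months.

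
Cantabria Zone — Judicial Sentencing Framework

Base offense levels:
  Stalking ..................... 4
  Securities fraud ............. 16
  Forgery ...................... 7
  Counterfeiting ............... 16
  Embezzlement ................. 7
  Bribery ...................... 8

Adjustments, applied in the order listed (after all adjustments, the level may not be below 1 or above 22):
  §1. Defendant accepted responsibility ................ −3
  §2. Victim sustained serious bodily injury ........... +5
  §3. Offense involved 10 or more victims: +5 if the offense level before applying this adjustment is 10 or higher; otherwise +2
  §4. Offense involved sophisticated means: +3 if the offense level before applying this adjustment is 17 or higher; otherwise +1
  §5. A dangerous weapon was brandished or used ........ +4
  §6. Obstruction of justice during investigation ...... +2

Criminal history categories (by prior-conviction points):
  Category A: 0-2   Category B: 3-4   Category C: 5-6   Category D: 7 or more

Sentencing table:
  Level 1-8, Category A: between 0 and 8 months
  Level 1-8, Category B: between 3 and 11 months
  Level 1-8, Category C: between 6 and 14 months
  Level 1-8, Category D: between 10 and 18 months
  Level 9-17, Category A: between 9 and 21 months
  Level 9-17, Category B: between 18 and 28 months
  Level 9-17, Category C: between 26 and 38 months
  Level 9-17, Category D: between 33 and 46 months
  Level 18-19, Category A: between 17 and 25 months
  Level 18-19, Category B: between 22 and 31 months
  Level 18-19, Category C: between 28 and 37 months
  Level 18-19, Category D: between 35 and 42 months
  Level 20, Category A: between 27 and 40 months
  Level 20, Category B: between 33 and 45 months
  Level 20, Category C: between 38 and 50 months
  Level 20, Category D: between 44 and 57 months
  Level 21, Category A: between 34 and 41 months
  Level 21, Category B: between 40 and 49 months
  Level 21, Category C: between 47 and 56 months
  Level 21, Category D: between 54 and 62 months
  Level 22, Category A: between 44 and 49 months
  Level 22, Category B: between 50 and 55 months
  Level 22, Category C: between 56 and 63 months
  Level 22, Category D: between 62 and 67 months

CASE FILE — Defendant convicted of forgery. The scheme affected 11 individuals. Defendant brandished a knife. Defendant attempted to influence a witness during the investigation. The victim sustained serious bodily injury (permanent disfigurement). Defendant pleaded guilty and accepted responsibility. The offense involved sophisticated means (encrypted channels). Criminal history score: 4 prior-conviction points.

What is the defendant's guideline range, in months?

22-31 months

Base offense level for forgery: 7.
§1 applies: 7 − 3 = 4.
§2 applies: 4 + 5 = 9.
§3 applies (level before this adjustment is 9 < 10, so +2): 9 + 2 = 11.
§4 applies (level before this adjustment is 11 < 17, so +1): 11 + 1 = 12.
§5 applies: 12 + 4 = 16.
§6 applies: 16 + 2 = 18.
Final offense level: 18.
Criminal history: 4 prior points → Category B (3-4).
Level 18 falls in the 18-19 band.
Grid: Level 18-19 × Category B = 22-31 months.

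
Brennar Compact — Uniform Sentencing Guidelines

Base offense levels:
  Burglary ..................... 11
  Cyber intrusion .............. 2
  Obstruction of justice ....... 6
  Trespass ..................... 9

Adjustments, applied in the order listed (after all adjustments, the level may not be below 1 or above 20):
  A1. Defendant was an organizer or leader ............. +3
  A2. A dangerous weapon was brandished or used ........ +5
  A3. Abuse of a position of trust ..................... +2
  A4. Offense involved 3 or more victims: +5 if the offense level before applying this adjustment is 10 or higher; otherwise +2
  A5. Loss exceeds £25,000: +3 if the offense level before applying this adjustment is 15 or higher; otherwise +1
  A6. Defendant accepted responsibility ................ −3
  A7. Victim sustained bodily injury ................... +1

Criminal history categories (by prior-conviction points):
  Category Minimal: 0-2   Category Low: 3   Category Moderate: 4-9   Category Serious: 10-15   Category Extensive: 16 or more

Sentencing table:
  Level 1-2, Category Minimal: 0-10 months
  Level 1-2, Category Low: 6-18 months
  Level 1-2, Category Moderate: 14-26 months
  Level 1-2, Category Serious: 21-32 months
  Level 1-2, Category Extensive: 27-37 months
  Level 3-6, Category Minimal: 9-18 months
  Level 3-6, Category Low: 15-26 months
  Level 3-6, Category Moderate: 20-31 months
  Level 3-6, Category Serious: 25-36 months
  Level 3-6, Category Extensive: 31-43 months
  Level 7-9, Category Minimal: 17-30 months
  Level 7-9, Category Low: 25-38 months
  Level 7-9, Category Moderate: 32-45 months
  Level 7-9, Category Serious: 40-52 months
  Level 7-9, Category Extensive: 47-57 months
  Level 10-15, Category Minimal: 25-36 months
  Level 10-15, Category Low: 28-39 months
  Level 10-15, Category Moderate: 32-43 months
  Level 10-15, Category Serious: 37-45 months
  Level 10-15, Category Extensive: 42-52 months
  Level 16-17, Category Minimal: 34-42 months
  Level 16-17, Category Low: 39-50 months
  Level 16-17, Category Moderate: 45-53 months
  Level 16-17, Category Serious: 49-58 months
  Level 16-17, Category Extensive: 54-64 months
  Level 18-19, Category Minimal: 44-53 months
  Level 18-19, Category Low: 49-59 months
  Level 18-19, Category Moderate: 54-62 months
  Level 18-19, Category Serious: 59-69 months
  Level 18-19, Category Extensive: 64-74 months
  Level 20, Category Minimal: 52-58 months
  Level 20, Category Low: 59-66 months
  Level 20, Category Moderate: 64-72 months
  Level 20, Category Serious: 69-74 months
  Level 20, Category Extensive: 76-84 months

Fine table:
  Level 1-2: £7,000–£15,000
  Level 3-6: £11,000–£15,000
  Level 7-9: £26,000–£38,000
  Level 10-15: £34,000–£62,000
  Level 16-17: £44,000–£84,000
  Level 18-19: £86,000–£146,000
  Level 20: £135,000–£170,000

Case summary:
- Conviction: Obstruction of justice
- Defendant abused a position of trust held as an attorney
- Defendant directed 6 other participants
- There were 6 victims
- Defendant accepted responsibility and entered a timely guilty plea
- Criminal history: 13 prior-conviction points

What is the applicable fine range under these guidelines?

£34,000–£62,000

Base offense level for obstruction of justice: 6.
A1 applies: 6 + 3 = 9.
A2 does not apply.
A3 applies: 9 + 2 = 11.
A4 applies (level before this adjustment is 11 ≥ 10, so +5): 11 + 5 = 16.
A5 does not apply.
A6 applies: 16 − 3 = 13.
Final offense level: 13.
Level 13 falls in the 10-15 band.
Fine table: Level 10-15 → £34,000–£62,000.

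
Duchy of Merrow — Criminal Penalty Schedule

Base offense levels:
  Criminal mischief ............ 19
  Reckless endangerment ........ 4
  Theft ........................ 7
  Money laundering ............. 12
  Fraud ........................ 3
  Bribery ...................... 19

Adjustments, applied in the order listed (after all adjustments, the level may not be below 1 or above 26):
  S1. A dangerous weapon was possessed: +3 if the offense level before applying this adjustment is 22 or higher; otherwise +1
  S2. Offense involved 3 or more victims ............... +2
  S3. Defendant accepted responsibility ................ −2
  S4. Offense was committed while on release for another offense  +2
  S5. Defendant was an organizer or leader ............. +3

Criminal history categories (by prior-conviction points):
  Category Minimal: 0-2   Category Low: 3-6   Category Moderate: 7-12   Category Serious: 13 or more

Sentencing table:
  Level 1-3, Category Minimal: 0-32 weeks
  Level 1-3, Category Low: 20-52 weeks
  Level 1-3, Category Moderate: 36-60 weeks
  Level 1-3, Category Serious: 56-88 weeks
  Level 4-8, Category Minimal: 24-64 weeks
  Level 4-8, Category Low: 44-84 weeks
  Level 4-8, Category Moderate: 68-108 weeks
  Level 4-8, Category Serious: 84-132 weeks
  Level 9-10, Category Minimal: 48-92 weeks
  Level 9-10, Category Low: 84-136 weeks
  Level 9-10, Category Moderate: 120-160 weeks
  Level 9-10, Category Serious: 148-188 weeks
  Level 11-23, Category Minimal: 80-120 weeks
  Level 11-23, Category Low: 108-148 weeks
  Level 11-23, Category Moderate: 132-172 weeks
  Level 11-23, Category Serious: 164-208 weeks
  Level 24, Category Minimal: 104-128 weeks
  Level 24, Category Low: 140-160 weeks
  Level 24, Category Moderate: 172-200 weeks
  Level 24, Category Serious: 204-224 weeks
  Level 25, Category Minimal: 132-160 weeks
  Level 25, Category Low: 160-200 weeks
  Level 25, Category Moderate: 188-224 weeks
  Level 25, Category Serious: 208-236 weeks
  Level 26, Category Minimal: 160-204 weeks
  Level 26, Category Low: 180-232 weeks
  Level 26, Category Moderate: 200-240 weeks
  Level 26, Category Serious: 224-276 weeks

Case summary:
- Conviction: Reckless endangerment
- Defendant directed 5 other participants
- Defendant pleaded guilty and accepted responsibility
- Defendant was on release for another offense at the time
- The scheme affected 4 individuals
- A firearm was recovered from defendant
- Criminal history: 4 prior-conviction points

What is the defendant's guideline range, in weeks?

Base offense level for reckless endangerment: 4.
S1 applies (level before this adjustment is 4 < 22, so +1): 4 + 1 = 5.
S2 applies: 5 + 2 = 7.
S3 applies: 7 − 2 = 5.
S4 applies: 5 + 2 = 7.
S5 applies: 7 + 3 = 10.
Final offense level: 10.
Criminal history: 4 prior points → Category Low (3-6).
Level 10 falls in the 9-10 band.
Grid: Level 9-10 × Category Low = 84-136 weeks.

84-136 weeks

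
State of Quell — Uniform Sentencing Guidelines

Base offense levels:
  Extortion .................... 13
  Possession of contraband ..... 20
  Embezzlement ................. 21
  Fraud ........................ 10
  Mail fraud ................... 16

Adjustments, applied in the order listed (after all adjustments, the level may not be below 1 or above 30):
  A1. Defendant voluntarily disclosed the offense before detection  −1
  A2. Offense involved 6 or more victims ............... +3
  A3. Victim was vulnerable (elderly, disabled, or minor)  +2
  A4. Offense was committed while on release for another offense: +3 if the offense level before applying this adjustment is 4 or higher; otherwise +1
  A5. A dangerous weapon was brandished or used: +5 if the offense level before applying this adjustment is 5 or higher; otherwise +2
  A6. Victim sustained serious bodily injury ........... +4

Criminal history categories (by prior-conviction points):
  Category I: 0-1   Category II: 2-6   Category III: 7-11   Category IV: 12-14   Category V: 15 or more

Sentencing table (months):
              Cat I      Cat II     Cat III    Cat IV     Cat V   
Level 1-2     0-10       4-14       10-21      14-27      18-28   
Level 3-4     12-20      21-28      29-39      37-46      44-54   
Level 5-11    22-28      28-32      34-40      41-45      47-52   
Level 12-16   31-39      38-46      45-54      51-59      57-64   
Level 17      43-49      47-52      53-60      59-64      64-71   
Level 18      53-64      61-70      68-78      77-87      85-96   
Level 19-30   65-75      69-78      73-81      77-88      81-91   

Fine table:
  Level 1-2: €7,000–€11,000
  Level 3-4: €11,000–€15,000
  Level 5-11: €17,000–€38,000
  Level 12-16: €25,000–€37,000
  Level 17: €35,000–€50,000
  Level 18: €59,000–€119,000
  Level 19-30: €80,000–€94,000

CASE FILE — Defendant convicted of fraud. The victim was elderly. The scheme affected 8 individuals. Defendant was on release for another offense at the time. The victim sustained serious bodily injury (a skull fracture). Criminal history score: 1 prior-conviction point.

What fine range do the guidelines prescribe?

Base offense level for fraud: 10.
A1 does not apply.
A2 applies: 10 + 3 = 13.
A3 applies: 13 + 2 = 15.
A4 applies (level before this adjustment is 15 ≥ 4, so +3): 15 + 3 = 18.
A5 does not apply.
A6 applies: 18 + 4 = 22.
Final offense level: 22.
Level 22 falls in the 19-30 band.
Fine table: Level 19-30 → €80,000–€94,000.

€80,000–€94,000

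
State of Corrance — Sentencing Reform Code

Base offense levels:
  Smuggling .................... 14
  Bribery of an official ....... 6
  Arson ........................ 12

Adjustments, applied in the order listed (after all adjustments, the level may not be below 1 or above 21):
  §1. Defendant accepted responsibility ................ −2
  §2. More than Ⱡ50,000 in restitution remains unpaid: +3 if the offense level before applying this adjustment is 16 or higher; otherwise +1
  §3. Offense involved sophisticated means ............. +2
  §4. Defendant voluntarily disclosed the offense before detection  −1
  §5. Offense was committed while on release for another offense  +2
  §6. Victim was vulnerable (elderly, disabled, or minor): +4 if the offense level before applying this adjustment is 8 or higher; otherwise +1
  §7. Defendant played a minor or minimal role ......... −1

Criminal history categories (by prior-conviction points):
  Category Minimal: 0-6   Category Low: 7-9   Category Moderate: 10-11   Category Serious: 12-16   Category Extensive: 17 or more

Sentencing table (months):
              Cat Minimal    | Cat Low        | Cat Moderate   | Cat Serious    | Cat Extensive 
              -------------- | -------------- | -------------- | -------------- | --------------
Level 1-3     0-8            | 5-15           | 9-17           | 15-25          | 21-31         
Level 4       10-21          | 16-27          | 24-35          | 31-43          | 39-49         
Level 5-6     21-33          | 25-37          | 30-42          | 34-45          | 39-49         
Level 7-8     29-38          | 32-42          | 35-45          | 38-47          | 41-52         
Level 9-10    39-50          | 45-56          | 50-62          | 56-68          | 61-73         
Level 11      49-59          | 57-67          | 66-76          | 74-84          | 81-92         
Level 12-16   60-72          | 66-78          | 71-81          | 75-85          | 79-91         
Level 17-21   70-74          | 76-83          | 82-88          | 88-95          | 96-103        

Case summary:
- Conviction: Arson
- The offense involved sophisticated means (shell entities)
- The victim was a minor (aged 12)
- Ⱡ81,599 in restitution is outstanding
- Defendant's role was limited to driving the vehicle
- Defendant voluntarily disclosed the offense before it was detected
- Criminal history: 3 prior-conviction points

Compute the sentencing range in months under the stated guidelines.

Base offense level for arson: 12.
§2 applies (level before this adjustment is 12 < 16, so +1): 12 + 1 = 13.
§3 applies: 13 + 2 = 15.
§4 applies: 15 − 1 = 14.
§5 does not apply.
§6 applies (level before this adjustment is 14 ≥ 8, so +4): 14 + 4 = 18.
§7 applies: 18 − 1 = 17.
Final offense level: 17.
Criminal history: 3 prior points → Category Minimal (0-6).
Level 17 falls in the 17-21 band.
Grid: Level 17-21 × Category Minimal = 70-74 months.

70-74 months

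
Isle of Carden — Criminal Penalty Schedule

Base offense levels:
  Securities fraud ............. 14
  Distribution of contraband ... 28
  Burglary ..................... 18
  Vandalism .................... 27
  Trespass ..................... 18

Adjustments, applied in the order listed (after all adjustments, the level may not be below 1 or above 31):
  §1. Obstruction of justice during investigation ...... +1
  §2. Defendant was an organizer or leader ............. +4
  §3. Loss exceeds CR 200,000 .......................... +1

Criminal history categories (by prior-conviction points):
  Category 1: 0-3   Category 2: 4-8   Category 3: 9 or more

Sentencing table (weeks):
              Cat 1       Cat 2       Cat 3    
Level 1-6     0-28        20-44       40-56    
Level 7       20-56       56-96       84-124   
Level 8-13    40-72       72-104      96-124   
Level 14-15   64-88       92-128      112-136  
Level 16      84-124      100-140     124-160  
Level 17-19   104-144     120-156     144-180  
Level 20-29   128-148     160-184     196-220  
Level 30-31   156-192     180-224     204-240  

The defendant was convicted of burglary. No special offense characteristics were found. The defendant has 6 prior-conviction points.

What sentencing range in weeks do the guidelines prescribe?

120-156 weeks

Base offense level for burglary: 18.
Final offense level: 18.
Criminal history: 6 prior points → Category 2 (4-8).
Level 18 falls in the 17-19 band.
Grid: Level 17-19 × Category 2 = 120-156 weeks.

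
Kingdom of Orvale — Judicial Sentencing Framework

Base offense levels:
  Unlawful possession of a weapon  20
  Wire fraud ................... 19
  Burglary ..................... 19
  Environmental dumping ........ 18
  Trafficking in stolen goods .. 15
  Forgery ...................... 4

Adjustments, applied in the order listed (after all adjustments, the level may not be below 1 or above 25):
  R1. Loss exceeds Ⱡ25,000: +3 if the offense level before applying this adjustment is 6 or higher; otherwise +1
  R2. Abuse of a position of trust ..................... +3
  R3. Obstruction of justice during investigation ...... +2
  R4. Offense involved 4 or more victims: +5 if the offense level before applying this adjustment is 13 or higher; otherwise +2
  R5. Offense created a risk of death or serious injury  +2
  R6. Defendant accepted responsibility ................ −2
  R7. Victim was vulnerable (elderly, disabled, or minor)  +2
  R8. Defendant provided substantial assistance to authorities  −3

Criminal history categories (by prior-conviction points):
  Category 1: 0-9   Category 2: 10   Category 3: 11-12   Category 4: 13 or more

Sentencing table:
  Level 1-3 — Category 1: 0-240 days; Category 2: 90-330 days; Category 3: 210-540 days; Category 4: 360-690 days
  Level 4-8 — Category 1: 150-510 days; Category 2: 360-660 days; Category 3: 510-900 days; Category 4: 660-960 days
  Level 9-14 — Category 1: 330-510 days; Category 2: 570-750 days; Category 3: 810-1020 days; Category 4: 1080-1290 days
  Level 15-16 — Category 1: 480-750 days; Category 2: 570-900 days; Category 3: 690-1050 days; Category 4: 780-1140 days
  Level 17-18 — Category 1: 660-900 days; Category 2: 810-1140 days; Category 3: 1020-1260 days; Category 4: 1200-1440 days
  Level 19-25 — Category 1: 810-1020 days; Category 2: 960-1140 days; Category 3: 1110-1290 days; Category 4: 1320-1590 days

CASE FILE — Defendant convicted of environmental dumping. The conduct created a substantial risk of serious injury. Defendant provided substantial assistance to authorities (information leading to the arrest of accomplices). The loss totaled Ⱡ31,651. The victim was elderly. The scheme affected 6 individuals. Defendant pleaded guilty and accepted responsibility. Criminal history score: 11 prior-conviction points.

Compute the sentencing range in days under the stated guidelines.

Base offense level for environmental dumping: 18.
R1 applies (level before this adjustment is 18 ≥ 6, so +3): 18 + 3 = 21.
R4 applies (level before this adjustment is 21 ≥ 13, so +5): 21 + 5 = 26.
R5 applies: 26 + 2 = 28.
R6 applies: 28 − 2 = 26.
R7 applies: 26 + 2 = 28.
R8 applies: 28 − 3 = 25.
Final offense level: 25.
Criminal history: 11 prior points → Category 3 (11-12).
Level 25 falls in the 19-25 band.
Grid: Level 19-25 × Category 3 = 1110-1290 days.

1110-1290 days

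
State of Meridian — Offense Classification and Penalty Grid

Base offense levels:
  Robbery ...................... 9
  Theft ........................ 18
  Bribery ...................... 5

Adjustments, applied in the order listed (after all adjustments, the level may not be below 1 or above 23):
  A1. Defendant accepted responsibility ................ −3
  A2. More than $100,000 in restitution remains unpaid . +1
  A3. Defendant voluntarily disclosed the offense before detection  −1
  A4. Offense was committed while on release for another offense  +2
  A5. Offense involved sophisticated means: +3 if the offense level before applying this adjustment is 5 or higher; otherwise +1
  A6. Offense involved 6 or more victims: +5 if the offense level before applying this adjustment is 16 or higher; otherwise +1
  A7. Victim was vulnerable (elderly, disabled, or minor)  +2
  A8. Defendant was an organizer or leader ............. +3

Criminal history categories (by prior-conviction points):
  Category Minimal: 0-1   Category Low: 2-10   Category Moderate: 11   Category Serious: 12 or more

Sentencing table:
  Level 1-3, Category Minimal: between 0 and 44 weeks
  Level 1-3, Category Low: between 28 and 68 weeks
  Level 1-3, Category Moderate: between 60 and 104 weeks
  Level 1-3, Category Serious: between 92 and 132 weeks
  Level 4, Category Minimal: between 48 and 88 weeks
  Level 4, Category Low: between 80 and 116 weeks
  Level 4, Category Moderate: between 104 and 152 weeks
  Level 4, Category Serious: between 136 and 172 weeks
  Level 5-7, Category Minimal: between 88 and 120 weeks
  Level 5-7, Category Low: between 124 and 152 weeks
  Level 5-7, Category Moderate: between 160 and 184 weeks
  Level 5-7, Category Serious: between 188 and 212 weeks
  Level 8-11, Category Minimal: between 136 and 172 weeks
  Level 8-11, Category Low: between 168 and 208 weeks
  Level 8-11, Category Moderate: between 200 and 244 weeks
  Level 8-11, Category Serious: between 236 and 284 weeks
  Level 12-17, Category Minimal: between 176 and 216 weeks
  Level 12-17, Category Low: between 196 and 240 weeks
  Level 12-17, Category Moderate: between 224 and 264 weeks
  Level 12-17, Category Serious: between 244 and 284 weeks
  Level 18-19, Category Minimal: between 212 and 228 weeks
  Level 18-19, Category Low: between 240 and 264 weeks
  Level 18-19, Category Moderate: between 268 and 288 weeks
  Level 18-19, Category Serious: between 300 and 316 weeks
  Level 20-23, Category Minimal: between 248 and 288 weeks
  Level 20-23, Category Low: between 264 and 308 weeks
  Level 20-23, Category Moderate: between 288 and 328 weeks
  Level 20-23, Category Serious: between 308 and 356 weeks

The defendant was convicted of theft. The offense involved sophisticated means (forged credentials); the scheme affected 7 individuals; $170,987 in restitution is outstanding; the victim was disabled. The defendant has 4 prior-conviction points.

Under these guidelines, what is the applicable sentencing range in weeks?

Base offense level for theft: 18.
A2 applies: 18 + 1 = 19.
A3 does not apply.
A4 does not apply.
A5 applies (level before this adjustment is 19 ≥ 5, so +3): 19 + 3 = 22.
A6 applies (level before this adjustment is 22 ≥ 16, so +5): 22 + 5 = 27.
A7 applies: 27 + 2 = 29.
Level 29 exceeds the maximum of 23; capped at 23.
Final offense level: 23.
Criminal history: 4 prior points → Category Low (2-10).
Level 23 falls in the 20-23 band.
Grid: Level 20-23 × Category Low = 264-308 weeks.

264-308 weeks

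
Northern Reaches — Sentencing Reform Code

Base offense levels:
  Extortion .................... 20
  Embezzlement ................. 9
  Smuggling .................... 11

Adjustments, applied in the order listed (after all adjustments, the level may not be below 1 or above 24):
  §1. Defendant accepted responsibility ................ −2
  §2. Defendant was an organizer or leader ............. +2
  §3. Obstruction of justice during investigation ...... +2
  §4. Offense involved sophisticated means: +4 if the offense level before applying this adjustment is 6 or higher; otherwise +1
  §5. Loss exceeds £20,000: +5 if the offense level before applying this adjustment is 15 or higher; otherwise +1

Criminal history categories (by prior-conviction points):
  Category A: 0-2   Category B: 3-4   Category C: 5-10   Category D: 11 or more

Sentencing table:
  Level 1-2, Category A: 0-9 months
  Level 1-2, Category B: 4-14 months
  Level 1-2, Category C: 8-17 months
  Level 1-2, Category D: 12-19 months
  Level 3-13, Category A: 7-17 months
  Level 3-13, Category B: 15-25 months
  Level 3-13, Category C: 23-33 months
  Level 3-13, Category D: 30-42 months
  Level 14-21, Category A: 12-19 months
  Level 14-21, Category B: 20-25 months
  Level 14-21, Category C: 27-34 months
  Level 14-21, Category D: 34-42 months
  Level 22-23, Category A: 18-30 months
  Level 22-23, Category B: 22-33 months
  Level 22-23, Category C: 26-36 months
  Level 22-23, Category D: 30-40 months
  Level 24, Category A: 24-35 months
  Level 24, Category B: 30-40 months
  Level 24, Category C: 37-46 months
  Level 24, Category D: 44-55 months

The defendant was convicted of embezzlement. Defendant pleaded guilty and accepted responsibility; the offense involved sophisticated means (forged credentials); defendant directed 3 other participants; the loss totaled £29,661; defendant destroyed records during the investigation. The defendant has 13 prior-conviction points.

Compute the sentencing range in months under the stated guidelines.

34-42 months

Base offense level for embezzlement: 9.
§1 applies: 9 − 2 = 7.
§2 applies: 7 + 2 = 9.
§3 applies: 9 + 2 = 11.
§4 applies (level before this adjustment is 11 ≥ 6, so +4): 11 + 4 = 15.
§5 applies (level before this adjustment is 15 ≥ 15, so +5): 15 + 5 = 20.
Final offense level: 20.
Criminal history: 13 prior points → Category D (11+).
Level 20 falls in the 14-21 band.
Grid: Level 14-21 × Category D = 34-42 months.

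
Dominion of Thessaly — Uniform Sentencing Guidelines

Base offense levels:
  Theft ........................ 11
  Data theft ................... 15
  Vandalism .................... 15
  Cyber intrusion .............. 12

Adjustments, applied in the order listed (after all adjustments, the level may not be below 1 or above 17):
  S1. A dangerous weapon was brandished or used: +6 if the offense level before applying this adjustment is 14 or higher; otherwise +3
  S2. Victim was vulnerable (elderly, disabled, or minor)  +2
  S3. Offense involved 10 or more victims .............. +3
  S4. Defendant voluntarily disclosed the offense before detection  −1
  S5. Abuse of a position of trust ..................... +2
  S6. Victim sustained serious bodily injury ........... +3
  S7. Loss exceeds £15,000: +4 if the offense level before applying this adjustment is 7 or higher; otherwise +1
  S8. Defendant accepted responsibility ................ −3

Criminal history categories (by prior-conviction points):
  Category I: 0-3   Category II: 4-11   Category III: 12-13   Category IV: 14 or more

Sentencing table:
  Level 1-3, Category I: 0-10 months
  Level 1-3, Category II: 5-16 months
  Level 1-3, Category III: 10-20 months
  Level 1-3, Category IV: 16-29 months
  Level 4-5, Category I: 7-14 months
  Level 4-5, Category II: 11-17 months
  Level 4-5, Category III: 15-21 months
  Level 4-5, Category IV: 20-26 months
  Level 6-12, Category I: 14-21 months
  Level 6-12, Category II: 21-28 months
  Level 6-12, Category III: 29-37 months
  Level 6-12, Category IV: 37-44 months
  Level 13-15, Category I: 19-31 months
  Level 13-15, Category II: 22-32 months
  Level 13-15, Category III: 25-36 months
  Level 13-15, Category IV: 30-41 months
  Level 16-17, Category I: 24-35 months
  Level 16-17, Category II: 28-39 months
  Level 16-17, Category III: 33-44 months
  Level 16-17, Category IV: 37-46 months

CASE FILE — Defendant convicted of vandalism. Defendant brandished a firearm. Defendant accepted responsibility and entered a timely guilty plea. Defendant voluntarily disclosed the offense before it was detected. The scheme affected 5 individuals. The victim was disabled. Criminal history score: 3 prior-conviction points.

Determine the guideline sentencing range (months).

Base offense level for vandalism: 15.
S1 applies (level before this adjustment is 15 ≥ 14, so +6): 15 + 6 = 21.
S2 applies: 21 + 2 = 23.
S4 applies: 23 − 1 = 22.
S6 does not apply.
S8 applies: 22 − 3 = 19.
Level 19 exceeds the maximum of 17; capped at 17.
Final offense level: 17.
Criminal history: 3 prior points → Category I (0-3).
Level 17 falls in the 16-17 band.
Grid: Level 16-17 × Category I = 24-35 months.

24-35 months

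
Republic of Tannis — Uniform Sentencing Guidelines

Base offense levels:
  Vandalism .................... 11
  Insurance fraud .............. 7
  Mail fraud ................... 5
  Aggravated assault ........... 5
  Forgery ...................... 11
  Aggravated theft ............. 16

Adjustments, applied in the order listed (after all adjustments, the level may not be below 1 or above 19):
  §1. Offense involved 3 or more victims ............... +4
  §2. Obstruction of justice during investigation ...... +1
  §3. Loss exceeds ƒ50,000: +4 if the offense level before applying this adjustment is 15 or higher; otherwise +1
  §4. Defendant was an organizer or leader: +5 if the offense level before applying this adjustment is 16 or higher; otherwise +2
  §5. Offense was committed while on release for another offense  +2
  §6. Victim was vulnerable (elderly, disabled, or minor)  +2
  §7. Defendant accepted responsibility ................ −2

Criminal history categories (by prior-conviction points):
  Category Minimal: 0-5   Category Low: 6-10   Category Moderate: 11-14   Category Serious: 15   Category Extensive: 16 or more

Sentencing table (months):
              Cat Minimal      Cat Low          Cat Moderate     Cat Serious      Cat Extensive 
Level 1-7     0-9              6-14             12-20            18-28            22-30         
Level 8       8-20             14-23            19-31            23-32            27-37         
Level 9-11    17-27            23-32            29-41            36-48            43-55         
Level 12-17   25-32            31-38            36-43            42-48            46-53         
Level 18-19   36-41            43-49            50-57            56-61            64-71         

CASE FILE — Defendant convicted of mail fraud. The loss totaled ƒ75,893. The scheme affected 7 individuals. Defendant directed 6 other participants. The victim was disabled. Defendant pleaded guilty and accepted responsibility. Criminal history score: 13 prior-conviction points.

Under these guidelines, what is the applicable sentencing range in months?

36-43 months

Base offense level for mail fraud: 5.
§1 applies: 5 + 4 = 9.
§3 applies (level before this adjustment is 9 < 15, so +1): 9 + 1 = 10.
§4 applies (level before this adjustment is 10 < 16, so +2): 10 + 2 = 12.
§5 does not apply.
§6 applies: 12 + 2 = 14.
§7 applies: 14 − 2 = 12.
Final offense level: 12.
Criminal history: 13 prior points → Category Moderate (11-14).
Level 12 falls in the 12-17 band.
Grid: Level 12-17 × Category Moderate = 36-43 months.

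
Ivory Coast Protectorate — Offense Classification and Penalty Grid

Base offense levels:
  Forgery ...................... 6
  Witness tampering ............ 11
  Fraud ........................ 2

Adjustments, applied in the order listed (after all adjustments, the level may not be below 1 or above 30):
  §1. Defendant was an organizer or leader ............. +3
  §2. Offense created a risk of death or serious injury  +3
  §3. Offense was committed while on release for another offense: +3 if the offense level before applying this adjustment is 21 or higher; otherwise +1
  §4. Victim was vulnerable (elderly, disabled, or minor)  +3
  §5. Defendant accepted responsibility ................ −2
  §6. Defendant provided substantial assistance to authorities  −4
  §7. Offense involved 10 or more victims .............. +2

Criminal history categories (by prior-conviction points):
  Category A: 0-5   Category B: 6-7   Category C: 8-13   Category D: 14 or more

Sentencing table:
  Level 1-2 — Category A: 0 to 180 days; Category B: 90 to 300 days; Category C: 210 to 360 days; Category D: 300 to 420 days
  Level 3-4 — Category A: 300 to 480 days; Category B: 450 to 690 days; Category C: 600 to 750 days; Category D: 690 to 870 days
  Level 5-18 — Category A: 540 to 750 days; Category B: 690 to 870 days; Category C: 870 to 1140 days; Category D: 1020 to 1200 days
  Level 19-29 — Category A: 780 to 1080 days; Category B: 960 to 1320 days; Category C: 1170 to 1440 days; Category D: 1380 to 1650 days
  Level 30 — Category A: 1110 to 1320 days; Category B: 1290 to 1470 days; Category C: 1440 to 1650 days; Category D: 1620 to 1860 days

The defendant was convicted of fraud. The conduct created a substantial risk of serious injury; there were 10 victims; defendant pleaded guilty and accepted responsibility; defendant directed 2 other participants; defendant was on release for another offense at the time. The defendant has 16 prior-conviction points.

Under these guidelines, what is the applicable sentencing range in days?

1020-1200 days

Base offense level for fraud: 2.
§1 applies: 2 + 3 = 5.
§2 applies: 5 + 3 = 8.
§3 applies (level before this adjustment is 8 < 21, so +1): 8 + 1 = 9.
§4 does not apply.
§5 applies: 9 − 2 = 7.
§7 applies: 7 + 2 = 9.
Final offense level: 9.
Criminal history: 16 prior points → Category D (14+).
Level 9 falls in the 5-18 band.
Grid: Level 5-18 × Category D = 1020-1200 days.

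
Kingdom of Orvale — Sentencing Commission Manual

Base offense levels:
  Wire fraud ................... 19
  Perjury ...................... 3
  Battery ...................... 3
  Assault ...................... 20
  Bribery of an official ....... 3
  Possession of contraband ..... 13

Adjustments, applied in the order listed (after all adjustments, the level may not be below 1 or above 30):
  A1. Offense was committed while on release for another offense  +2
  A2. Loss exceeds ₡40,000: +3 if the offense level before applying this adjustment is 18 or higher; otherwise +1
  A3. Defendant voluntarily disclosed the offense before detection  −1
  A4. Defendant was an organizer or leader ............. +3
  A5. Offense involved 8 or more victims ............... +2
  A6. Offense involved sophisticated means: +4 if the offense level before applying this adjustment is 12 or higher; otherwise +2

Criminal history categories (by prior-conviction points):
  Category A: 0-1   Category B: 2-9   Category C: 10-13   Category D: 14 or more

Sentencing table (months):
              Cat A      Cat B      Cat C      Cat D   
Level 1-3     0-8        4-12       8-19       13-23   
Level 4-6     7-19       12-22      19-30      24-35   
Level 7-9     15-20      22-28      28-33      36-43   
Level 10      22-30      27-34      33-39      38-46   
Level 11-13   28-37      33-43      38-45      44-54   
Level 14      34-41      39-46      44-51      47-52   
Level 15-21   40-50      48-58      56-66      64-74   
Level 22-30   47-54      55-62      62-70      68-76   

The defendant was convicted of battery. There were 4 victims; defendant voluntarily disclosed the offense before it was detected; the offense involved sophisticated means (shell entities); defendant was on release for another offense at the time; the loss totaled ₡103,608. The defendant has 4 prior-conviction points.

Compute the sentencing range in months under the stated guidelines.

Base offense level for battery: 3.
A1 applies: 3 + 2 = 5.
A2 applies (level before this adjustment is 5 < 18, so +1): 5 + 1 = 6.
A3 applies: 6 − 1 = 5.
A4 does not apply.
A6 applies (level before this adjustment is 5 < 12, so +2): 5 + 2 = 7.
Final offense level: 7.
Criminal history: 4 prior points → Category B (2-9).
Level 7 falls in the 7-9 band.
Grid: Level 7-9 × Category B = 22-28 months.

22-28 months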